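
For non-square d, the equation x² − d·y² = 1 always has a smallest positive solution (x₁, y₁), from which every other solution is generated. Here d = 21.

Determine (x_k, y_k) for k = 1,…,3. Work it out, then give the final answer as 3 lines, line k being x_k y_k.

√21 → a₀=4, period (1,1,2,1,1,8); ℓ=6 even so k=5
step 0: (4, 1)  from 4·(1,0) + (0,1)
step 1: (5, 1)  from 1·(4,1) + (1,0)
…
step 3: (23, 5)  from 2·(9,2) + (5,1)
step 4: (32, 7)  from 1·(23,5) + (9,2)
step 5: (55, 12)  from 1·(32,7) + (23,5)
(x₁, y₁) = (55, 12);  55² − 21·12² = 1 ✓
n=2: (55,12)∘(55,12) = (55·55+21·12·12, 55·12+12·55) = (6049,1320)
n=3: (6049,1320)∘(55,12) = (55·6049+21·12·1320, 55·1320+12·6049) = (665335,145188)

55 12
6049 1320
665335 145188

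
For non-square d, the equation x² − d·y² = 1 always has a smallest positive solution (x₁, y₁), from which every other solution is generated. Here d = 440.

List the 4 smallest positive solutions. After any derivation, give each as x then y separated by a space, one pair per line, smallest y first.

d=440: √d = [20; 1,40] (ℓ=2, even), read p_1/q_1
step 0: (20, 1)  from 20·(1,0) + (0,1)
step 1: (21, 1)  from 1·(20,1) + (1,0)
(x₁, y₁) = (21, 1);  21² − 440·1² = 1 ✓
(21+1√440)^2 = 881 + 42√440
(21+1√440)^3 = 36981 + 1763√440
(21+1√440)^4 = 1552321 + 74004√440

21 1
881 42
36981 1763
1552321 74004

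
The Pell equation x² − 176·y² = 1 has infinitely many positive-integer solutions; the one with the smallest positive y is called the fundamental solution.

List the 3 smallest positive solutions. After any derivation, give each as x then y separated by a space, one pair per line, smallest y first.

199 15
79201 5970
31521799 2376045

d=176: √d = [13; 3,1,3,26] (ℓ=4, even), read p_3/q_3
i=0: a=13 ⇒ p=13, q=1
i=1: a=3 ⇒ p=40, q=3
i=2: a=1 ⇒ p=53, q=4
i=3: a=3 ⇒ p=199, q=15
(x₁, y₁) = (199, 15);  199² − 176·15² = 1 ✓
n=2: (199,15)∘(199,15) = (199·199+176·15·15, 199·15+15·199) = (79201,5970)
n=3: (79201,5970)∘(199,15) = (199·79201+176·15·5970, 199·5970+15·79201) = (31521799,2376045)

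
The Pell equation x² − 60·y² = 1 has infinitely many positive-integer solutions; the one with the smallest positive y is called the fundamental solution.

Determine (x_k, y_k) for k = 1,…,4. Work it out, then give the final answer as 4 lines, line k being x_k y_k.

31 4
1921 248
119071 15372
7380481 952816

d=60: √d = [7; 1,2,1,14] (ℓ=4, even), read p_3/q_3
k=0  a_k=7  p_k/q_k = 7/1
…
k=2  a_k=2  p_k/q_k = 23/3
k=3  a_k=1  p_k/q_k = 31/4
(x₁, y₁) = (31, 4);  31² − 60·4² = 1 ✓
n=2: (31,4)∘(31,4) = (31·31+60·4·4, 31·4+4·31) = (1921,248)
n=3: (1921,248)∘(31,4) = (31·1921+60·4·248, 31·248+4·1921) = (119071,15372)
n=4: (119071,15372)∘(31,4) = (31·119071+60·4·15372, 31·15372+4·119071) = (7380481,952816)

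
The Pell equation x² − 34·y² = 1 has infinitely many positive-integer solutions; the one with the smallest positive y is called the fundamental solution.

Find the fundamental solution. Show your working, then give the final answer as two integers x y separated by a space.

d=34: √d = [5; 1,4,1,10] (ℓ=4, even), read p_3/q_3
step 0: (5, 1)  from 5·(1,0) + (0,1)
…
step 2: (29, 5)  from 4·(6,1) + (5,1)
step 3: (35, 6)  from 1·(29,5) + (6,1)
fundamental: x₁=35, y₁=6  (since 1225 − 34·36 = 1)

35 6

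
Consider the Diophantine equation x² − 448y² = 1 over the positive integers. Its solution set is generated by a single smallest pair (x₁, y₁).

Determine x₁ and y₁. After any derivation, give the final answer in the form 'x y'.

127 6

[21; 6,42] for √448; ℓ=2 ⇒ convergent index 1
a_0=21:  p_0=21·1+0=21,  q_0=21·0+1=1
a_1=6:  p_1=6·21+1=127,  q_1=6·1+0=6
→ (127, 6).  Check: 127²=16129, 448·6²=16128, difference 1.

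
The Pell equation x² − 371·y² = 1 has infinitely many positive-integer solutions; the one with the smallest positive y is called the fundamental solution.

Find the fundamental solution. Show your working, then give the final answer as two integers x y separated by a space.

[19; 3,1,4,1,3,38] for √371; ℓ=6 ⇒ convergent index 5
i=0: a=19 ⇒ p=19, q=1
i=1: a=3 ⇒ p=58, q=3
…
i=4: a=1 ⇒ p=443, q=23
i=5: a=3 ⇒ p=1695, q=88
fundamental: x₁=1695, y₁=88  (since 2873025 − 371·7744 = 1)

1695 88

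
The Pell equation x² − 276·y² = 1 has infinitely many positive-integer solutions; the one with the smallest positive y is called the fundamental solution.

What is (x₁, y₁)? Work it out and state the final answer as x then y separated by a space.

7775 468

√276 → a₀=16, period (1,1,1,1,2,2,2,1,1,1,1,32); ℓ=12 even so k=11
a_0=16:  p_0=16·1+0=16,  q_0=16·0+1=1
…
a_3=1:  p_3=1·33+17=50,  q_3=1·2+1=3
a_4=1:  p_4=1·50+33=83,  q_4=1·3+2=5
…
a_7=2:  p_7=2·515+216=1246,  q_7=2·31+13=75
…
a_10=1:  p_10=1·3007+1761=4768,  q_10=1·181+106=287
a_11=1:  p_11=1·4768+3007=7775,  q_11=1·287+181=468
(x₁, y₁) = (7775, 468);  7775² − 276·468² = 1 ✓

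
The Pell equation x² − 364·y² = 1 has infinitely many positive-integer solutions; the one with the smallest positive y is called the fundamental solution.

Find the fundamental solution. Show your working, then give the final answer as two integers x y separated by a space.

√364 → a₀=19, period (12,1,2,3,1,8,1,3,2,1,12,38); ℓ=12 even so k=11
i=0: a=19 ⇒ p=19, q=1
…
i=2: a=1 ⇒ p=248, q=13
…
i=7: a=1 ⇒ p=30755, q=1612
…
i=10: a=1 ⇒ p=390371, q=20461
i=11: a=12 ⇒ p=4954951, q=259710
→ (4954951, 259710).  Check: 4954951²=24551539412401, 364·259710²=24551539412400, difference 1.

4954951 259710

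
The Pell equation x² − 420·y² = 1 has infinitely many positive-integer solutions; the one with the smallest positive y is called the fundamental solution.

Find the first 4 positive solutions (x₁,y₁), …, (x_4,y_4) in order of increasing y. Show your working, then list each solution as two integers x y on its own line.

41 2
3361 164
275561 13446
22592641 1102408

d=420: √d = [20; 2,40] (ℓ=2, even), read p_1/q_1
k=0  a_k=20  p_k/q_k = 20/1
k=1  a_k=2  p_k/q_k = 41/2
fundamental: x₁=41, y₁=2  (since 1681 − 420·4 = 1)
(41+2√420)^2 = 3361 + 164√420
(41+2√420)^3 = 275561 + 13446√420
(41+2√420)^4 = 22592641 + 1102408√420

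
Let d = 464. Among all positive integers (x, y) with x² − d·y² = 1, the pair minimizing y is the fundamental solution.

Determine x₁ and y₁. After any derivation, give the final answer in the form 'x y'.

9801 455

d=464: √d = [21; 1,1,5,1,1,1,5,1,1,42] (ℓ=10, even), read p_9/q_9
a_0=21:  p_0=21·1+0=21,  q_0=21·0+1=1
a_1=1:  p_1=1·21+1=22,  q_1=1·1+0=1
…
a_3=5:  p_3=5·43+22=237,  q_3=5·2+1=11
a_4=1:  p_4=1·237+43=280,  q_4=1·11+2=13
a_5=1:  p_5=1·280+237=517,  q_5=1·13+11=24
a_6=1:  p_6=1·517+280=797,  q_6=1·24+13=37
a_7=5:  p_7=5·797+517=4502,  q_7=5·37+24=209
a_8=1:  p_8=1·4502+797=5299,  q_8=1·209+37=246
a_9=1:  p_9=1·5299+4502=9801,  q_9=1·246+209=455
fundamental: x₁=9801, y₁=455  (since 96059601 − 464·207025 = 1)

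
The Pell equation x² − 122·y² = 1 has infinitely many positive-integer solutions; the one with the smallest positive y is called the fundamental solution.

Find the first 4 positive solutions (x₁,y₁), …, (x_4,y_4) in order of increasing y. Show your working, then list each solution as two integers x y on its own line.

√122 = [11; 22, …], period ℓ=1 (odd) → k=1
step 0: (11, 1)  from 11·(1,0) + (0,1)
step 1: (243, 22)  from 22·(11,1) + (1,0)
(x₁, y₁) = (243, 22);  243² − 122·22² = 1 ✓
(243+22√122)^2 = 118097 + 10692√122
(243+22√122)^3 = 57394899 + 5196290√122
(243+22√122)^4 = 27893802817 + 2525386248√122

243 22
118097 10692
57394899 5196290
27893802817 2525386248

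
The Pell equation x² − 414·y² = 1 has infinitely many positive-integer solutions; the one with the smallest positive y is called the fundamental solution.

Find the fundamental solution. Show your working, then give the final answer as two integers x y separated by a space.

√414 → a₀=20, period (2,1,7,2,7,1,2,40); ℓ=8 even so k=7
k=0  a_k=20  p_k/q_k = 20/1
k=1  a_k=2  p_k/q_k = 41/2
…
k=6  a_k=1  p_k/q_k = 8444/415
k=7  a_k=2  p_k/q_k = 24335/1196
fundamental: x₁=24335, y₁=1196  (since 592192225 − 414·1430416 = 1)

24335 1196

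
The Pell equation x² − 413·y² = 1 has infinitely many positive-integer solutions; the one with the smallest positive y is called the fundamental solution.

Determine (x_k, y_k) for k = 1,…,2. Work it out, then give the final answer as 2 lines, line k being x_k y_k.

d=413: √d = [20; 3,9,1,4,1,9,3,40] (ℓ=8, even), read p_7/q_7
a_0=20:  p_0=20·1+0=20,  q_0=20·0+1=1
…
a_6=9:  p_6=9·3719+3089=36560,  q_6=9·183+152=1799
a_7=3:  p_7=3·36560+3719=113399,  q_7=3·1799+183=5580
fundamental: x₁=113399, y₁=5580  (since 12859333201 − 413·31136400 = 1)
(x_2, y_2) = (113399·113399 + 413·5580·5580, 113399·5580 + 5580·113399) = (25718666401, 1265532840)

113399 5580
25718666401 1265532840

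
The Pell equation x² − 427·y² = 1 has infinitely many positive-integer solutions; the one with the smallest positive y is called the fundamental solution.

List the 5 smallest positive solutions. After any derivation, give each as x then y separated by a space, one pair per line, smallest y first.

62 3
7687 372
953126 46125
118179937 5719128
14653359062 709125747

√427 → a₀=20, period (1,1,1,40); ℓ=4 even so k=3
step 0: (20, 1)  from 20·(1,0) + (0,1)
step 1: (21, 1)  from 1·(20,1) + (1,0)
step 2: (41, 2)  from 1·(21,1) + (20,1)
step 3: (62, 3)  from 1·(41,2) + (21,1)
(x₁, y₁) = (62, 3);  62² − 427·3² = 1 ✓
(62+3√427)^2 = 7687 + 372√427
(62+3√427)^3 = 953126 + 46125√427
(62+3√427)^4 = 118179937 + 5719128√427
(62+3√427)^5 = 14653359062 + 709125747√427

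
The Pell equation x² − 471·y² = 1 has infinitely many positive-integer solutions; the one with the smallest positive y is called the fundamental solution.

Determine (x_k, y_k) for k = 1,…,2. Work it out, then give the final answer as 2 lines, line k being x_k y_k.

√471 → a₀=21, period (1,2,2,1,3,…,2,1,42); ℓ=14 even so k=13
k=0  a_k=21  p_k/q_k = 21/1
k=1  a_k=1  p_k/q_k = 22/1
…
k=4  a_k=1  p_k/q_k = 217/10
k=5  a_k=3  p_k/q_k = 803/37
…
k=7  a_k=14  p_k/q_k = 48809/2249
k=8  a_k=4  p_k/q_k = 198665/9154
k=9  a_k=3  p_k/q_k = 644804/29711
k=10  a_k=1  p_k/q_k = 843469/38865
k=11  a_k=2  p_k/q_k = 2331742/107441
k=12  a_k=2  p_k/q_k = 5506953/253747
k=13  a_k=1  p_k/q_k = 7838695/361188
→ (7838695, 361188).  Check: 7838695²=61445139303025, 471·361188²=61445139303024, difference 1.
(7838695+361188√471)^2 = 122890278606049 + 5662485139320√471

7838695 361188
122890278606049 5662485139320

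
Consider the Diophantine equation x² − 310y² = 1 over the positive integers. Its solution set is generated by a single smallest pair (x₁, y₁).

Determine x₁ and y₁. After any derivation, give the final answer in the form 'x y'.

√310 → a₀=17, period (1,1,1,1,5,…,1,1,34); ℓ=16 even so k=15
step 0: (17, 1)  from 17·(1,0) + (0,1)
…
step 2: (35, 2)  from 1·(18,1) + (17,1)
step 3: (53, 3)  from 1·(35,2) + (18,1)
step 4: (88, 5)  from 1·(53,3) + (35,2)
step 5: (493, 28)  from 5·(88,5) + (53,3)
step 6: (1567, 89)  from 3·(493,28) + (88,5)
…
step 8: (5687, 323)  from 2·(2060,117) + (1567,89)
…
step 11: (152387, 8655)  from 5·(28928,1643) + (7747,440)
step 12: (181315, 10298)  from 1·(152387,8655) + (28928,1643)
step 13: (333702, 18953)  from 1·(181315,10298) + (152387,8655)
step 14: (515017, 29251)  from 1·(333702,18953) + (181315,10298)
step 15: (848719, 48204)  from 1·(515017,29251) + (333702,18953)
(x₁, y₁) = (848719, 48204);  848719² − 310·48204² = 1 ✓

848719 48204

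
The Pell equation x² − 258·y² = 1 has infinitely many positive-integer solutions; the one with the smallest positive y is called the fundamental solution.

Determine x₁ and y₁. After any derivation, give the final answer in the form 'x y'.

257 16

[16; 16,32] for √258; ℓ=2 ⇒ convergent index 1
k=0  a_k=16  p_k/q_k = 16/1
k=1  a_k=16  p_k/q_k = 257/16
(x₁, y₁) = (257, 16);  257² − 258·16² = 1 ✓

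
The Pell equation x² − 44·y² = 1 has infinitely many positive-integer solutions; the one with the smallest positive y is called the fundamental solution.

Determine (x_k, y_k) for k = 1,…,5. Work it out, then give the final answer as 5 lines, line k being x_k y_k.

√44 → a₀=6, period (1,1,1,2,1,1,1,12); ℓ=8 even so k=7
step 0: (6, 1)  from 6·(1,0) + (0,1)
step 1: (7, 1)  from 1·(6,1) + (1,0)
step 2: (13, 2)  from 1·(7,1) + (6,1)
…
step 6: (126, 19)  from 1·(73,11) + (53,8)
step 7: (199, 30)  from 1·(126,19) + (73,11)
(x₁, y₁) = (199, 30);  199² − 44·30² = 1 ✓
(x_2, y_2) = (199·199 + 44·30·30, 199·30 + 30·199) = (79201, 11940)
(x_3, y_3) = (199·79201 + 44·30·11940, 199·11940 + 30·79201) = (31521799, 4752090)
(x_4, y_4) = (199·31521799 + 44·30·4752090, 199·4752090 + 30·31521799) = (12545596801, 1891319880)
(x_5, y_5) = (199·12545596801 + 44·30·1891319880, 199·1891319880 + 30·12545596801) = (4993116004999, 752740560150)

199 30
79201 11940
31521799 4752090
12545596801 1891319880
4993116004999 752740560150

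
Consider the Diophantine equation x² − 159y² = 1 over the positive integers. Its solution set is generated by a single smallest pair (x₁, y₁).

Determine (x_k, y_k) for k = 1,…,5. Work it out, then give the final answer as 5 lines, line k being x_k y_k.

[12; 1,1,1,1,3,1,1,1,1,24] for √159; ℓ=10 ⇒ convergent index 9
step 0: (12, 1)  from 12·(1,0) + (0,1)
…
step 4: (63, 5)  from 1·(38,3) + (25,2)
step 5: (227, 18)  from 3·(63,5) + (38,3)
…
step 7: (517, 41)  from 1·(290,23) + (227,18)
step 8: (807, 64)  from 1·(517,41) + (290,23)
step 9: (1324, 105)  from 1·(807,64) + (517,41)
→ (1324, 105).  Check: 1324²=1752976, 159·105²=1752975, difference 1.
k=2:  x_2 = 1324·1324+159·105·105 = 3505951,  y_2 = 1324·105+105·1324 = 278040
k=3:  x_3 = 1324·3505951+159·105·278040 = 9283756924,  y_3 = 1324·278040+105·3505951 = 736249815
k=4:  x_4 = 1324·9283756924+159·105·736249815 = 24583384828801,  y_4 = 1324·736249815+105·9283756924 = 1949589232080
k=5:  x_5 = 1324·24583384828801+159·105·1949589232080 = 65096793742908124,  y_5 = 1324·1949589232080+105·24583384828801 = 5162511550298025

1324 105
3505951 278040
9283756924 736249815
24583384828801 1949589232080
65096793742908124 5162511550298025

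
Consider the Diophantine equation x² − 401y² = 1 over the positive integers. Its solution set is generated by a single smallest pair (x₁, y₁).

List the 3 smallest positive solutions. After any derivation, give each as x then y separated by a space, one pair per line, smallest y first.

801 40
1283201 64080
2055687201 102656120

[20; 40] for √401; ℓ=1 ⇒ convergent index 1
a_0=20:  p_0=20·1+0=20,  q_0=20·0+1=1
a_1=40:  p_1=40·20+1=801,  q_1=40·1+0=40
→ (801, 40).  Check: 801²=641601, 401·40²=641600, difference 1.
k=2:  x_2 = 801·801+401·40·40 = 1283201,  y_2 = 801·40+40·801 = 64080
k=3:  x_3 = 801·1283201+401·40·64080 = 2055687201,  y_3 = 801·64080+40·1283201 = 102656120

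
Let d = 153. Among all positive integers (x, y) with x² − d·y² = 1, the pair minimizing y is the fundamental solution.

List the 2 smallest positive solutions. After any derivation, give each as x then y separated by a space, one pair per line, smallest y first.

2177 176
9478657 766304

√153 → a₀=12, period (2,1,2,2,2,1,2,24); ℓ=8 even so k=7
a_0=12:  p_0=12·1+0=12,  q_0=12·0+1=1
a_1=2:  p_1=2·12+1=25,  q_1=2·1+0=2
a_2=1:  p_2=1·25+12=37,  q_2=1·2+1=3
…
a_5=2:  p_5=2·235+99=569,  q_5=2·19+8=46
a_6=1:  p_6=1·569+235=804,  q_6=1·46+19=65
a_7=2:  p_7=2·804+569=2177,  q_7=2·65+46=176
fundamental: x₁=2177, y₁=176  (since 4739329 − 153·30976 = 1)
(x_2, y_2) = (2177·2177 + 153·176·176, 2177·176 + 176·2177) = (9478657, 766304)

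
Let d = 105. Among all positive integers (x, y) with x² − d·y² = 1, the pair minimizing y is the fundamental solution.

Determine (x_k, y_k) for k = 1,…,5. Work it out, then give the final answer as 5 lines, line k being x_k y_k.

√105 → a₀=10, period (4,20); ℓ=2 even so k=1
step 0: (10, 1)  from 10·(1,0) + (0,1)
step 1: (41, 4)  from 4·(10,1) + (1,0)
(x₁, y₁) = (41, 4);  41² − 105·4² = 1 ✓
n=2: (41,4)∘(41,4) = (41·41+105·4·4, 41·4+4·41) = (3361,328)
n=3: (3361,328)∘(41,4) = (41·3361+105·4·328, 41·328+4·3361) = (275561,26892)
n=4: (275561,26892)∘(41,4) = (41·275561+105·4·26892, 41·26892+4·275561) = (22592641,2204816)
n=5: (22592641,2204816)∘(41,4) = (41·22592641+105·4·2204816, 41·2204816+4·22592641) = (1852321001,180768020)

41 4
3361 328
275561 26892
22592641 2204816
1852321001 180768020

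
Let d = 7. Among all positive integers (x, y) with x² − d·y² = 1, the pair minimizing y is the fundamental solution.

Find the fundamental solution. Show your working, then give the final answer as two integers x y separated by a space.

8 3

[2; 1,1,1,4] for √7; ℓ=4 ⇒ convergent index 3
k=0  a_k=2  p_k/q_k = 2/1
k=1  a_k=1  p_k/q_k = 3/1
k=2  a_k=1  p_k/q_k = 5/2
k=3  a_k=1  p_k/q_k = 8/3
→ (8, 3).  Check: 8²=64, 7·3²=63, difference 1.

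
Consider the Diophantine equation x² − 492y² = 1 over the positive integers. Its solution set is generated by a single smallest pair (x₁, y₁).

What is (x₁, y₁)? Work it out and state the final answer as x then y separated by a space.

29767 1342

[22; 5,1,1,10,1,1,5,44] for √492; ℓ=8 ⇒ convergent index 7
i=0: a=22 ⇒ p=22, q=1
i=1: a=5 ⇒ p=111, q=5
…
i=3: a=1 ⇒ p=244, q=11
…
i=5: a=1 ⇒ p=2817, q=127
i=6: a=1 ⇒ p=5390, q=243
i=7: a=5 ⇒ p=29767, q=1342
fundamental: x₁=29767, y₁=1342  (since 886074289 − 492·1800964 = 1)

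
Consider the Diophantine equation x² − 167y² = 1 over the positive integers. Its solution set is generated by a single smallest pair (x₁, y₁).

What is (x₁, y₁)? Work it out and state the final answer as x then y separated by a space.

168 13

√167 = [12; 1,11,1,24, …], period ℓ=4 (even) → k=3
k=0  a_k=12  p_k/q_k = 12/1
k=1  a_k=1  p_k/q_k = 13/1
k=2  a_k=11  p_k/q_k = 155/12
k=3  a_k=1  p_k/q_k = 168/13
fundamental: x₁=168, y₁=13  (since 28224 − 167·169 = 1)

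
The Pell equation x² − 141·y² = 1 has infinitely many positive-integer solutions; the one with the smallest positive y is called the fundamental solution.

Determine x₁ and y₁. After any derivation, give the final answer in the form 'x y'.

√141 = [11; 1,6,1,22, …], period ℓ=4 (even) → k=3
i=0: a=11 ⇒ p=11, q=1
i=1: a=1 ⇒ p=12, q=1
i=2: a=6 ⇒ p=83, q=7
i=3: a=1 ⇒ p=95, q=8
→ (95, 8).  Check: 95²=9025, 141·8²=9024, difference 1.

95 8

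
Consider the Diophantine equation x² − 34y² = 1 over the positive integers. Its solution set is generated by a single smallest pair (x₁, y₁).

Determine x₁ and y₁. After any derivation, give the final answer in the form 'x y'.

√34 = [5; 1,4,1,10, …], period ℓ=4 (even) → k=3
k=0  a_k=5  p_k/q_k = 5/1
k=1  a_k=1  p_k/q_k = 6/1
k=2  a_k=4  p_k/q_k = 29/5
k=3  a_k=1  p_k/q_k = 35/6
→ (35, 6).  Check: 35²=1225, 34·6²=1224, difference 1.

35 6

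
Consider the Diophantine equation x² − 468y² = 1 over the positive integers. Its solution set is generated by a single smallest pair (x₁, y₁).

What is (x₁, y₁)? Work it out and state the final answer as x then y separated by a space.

649 30

√468 → a₀=21, period (1,1,1,2,1,1,1,42); ℓ=8 even so k=7
step 0: (21, 1)  from 21·(1,0) + (0,1)
step 1: (22, 1)  from 1·(21,1) + (1,0)
…
step 3: (65, 3)  from 1·(43,2) + (22,1)
step 4: (173, 8)  from 2·(65,3) + (43,2)
step 5: (238, 11)  from 1·(173,8) + (65,3)
step 6: (411, 19)  from 1·(238,11) + (173,8)
step 7: (649, 30)  from 1·(411,19) + (238,11)
→ (649, 30).  Check: 649²=421201, 468·30²=421200, difference 1.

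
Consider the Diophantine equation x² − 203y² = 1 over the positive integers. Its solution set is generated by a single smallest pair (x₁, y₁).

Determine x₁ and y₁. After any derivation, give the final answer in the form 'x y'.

√203 → a₀=14, period (4,28); ℓ=2 even so k=1
step 0: (14, 1)  from 14·(1,0) + (0,1)
step 1: (57, 4)  from 4·(14,1) + (1,0)
fundamental: x₁=57, y₁=4  (since 3249 − 203·16 = 1)

57 4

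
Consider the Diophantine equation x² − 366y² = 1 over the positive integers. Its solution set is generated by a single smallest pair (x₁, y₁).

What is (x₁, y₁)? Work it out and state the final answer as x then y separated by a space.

907925 47458

√366 → a₀=19, period (7,1,1,1,2,12,2,1,1,1,7,38); ℓ=12 even so k=11
k=0  a_k=19  p_k/q_k = 19/1
…
k=3  a_k=1  p_k/q_k = 287/15
…
k=5  a_k=2  p_k/q_k = 1167/61
k=6  a_k=12  p_k/q_k = 14444/755
…
k=8  a_k=1  p_k/q_k = 44499/2326
…
k=10  a_k=1  p_k/q_k = 119053/6223
k=11  a_k=7  p_k/q_k = 907925/47458
fundamental: x₁=907925, y₁=47458  (since 824327805625 − 366·2252261764 = 1)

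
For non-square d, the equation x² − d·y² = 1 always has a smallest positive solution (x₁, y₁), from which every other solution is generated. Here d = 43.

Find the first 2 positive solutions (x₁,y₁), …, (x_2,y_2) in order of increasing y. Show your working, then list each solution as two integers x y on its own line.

[6; 1,1,3,1,5,1,3,1,1,12] for √43; ℓ=10 ⇒ convergent index 9
a_0=6:  p_0=6·1+0=6,  q_0=6·0+1=1
a_1=1:  p_1=1·6+1=7,  q_1=1·1+0=1
a_2=1:  p_2=1·7+6=13,  q_2=1·1+1=2
…
a_4=1:  p_4=1·46+13=59,  q_4=1·7+2=9
…
a_6=1:  p_6=1·341+59=400,  q_6=1·52+9=61
a_7=3:  p_7=3·400+341=1541,  q_7=3·61+52=235
a_8=1:  p_8=1·1541+400=1941,  q_8=1·235+61=296
a_9=1:  p_9=1·1941+1541=3482,  q_9=1·296+235=531
fundamental: x₁=3482, y₁=531  (since 12124324 − 43·281961 = 1)
(x_2, y_2) = (3482·3482 + 43·531·531, 3482·531 + 531·3482) = (24248647, 3697884)

3482 531
24248647 3697884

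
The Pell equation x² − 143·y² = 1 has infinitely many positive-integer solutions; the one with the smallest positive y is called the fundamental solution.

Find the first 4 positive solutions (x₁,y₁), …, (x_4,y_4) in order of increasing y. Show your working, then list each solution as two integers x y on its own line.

12 1
287 24
6876 575
164737 13776

[11; 1,22] for √143; ℓ=2 ⇒ convergent index 1
step 0: (11, 1)  from 11·(1,0) + (0,1)
step 1: (12, 1)  from 1·(11,1) + (1,0)
fundamental: x₁=12, y₁=1  (since 144 − 143·1 = 1)
k=2:  x_2 = 12·12+143·1·1 = 287,  y_2 = 12·1+1·12 = 24
k=3:  x_3 = 12·287+143·1·24 = 6876,  y_3 = 12·24+1·287 = 575
k=4:  x_4 = 12·6876+143·1·575 = 164737,  y_4 = 12·575+1·6876 = 13776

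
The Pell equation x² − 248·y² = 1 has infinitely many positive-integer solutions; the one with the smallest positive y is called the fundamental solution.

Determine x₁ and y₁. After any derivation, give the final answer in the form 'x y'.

63 4

d=248: √d = [15; 1,2,1,30] (ℓ=4, even), read p_3/q_3
step 0: (15, 1)  from 15·(1,0) + (0,1)
step 1: (16, 1)  from 1·(15,1) + (1,0)
step 2: (47, 3)  from 2·(16,1) + (15,1)
step 3: (63, 4)  from 1·(47,3) + (16,1)
fundamental: x₁=63, y₁=4  (since 3969 − 248·16 = 1)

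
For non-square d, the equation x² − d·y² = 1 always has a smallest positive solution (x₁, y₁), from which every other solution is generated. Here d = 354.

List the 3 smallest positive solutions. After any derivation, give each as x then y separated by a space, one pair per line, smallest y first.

√354 → a₀=18, period (1,4,2,2,18,2,2,4,1,36); ℓ=10 even so k=9
k=0  a_k=18  p_k/q_k = 18/1
k=1  a_k=1  p_k/q_k = 19/1
…
k=4  a_k=2  p_k/q_k = 508/27
k=5  a_k=18  p_k/q_k = 9351/497
k=6  a_k=2  p_k/q_k = 19210/1021
k=7  a_k=2  p_k/q_k = 47771/2539
k=8  a_k=4  p_k/q_k = 210294/11177
k=9  a_k=1  p_k/q_k = 258065/13716
→ (258065, 13716).  Check: 258065²=66597544225, 354·13716²=66597544224, difference 1.
n=2: (258065,13716)∘(258065,13716) = (258065·258065+354·13716·13716, 258065·13716+13716·258065) = (133195088449,7079239080)
n=3: (133195088449,7079239080)∘(258065,13716) = (258065·133195088449+354·13716·7079239080, 258065·7079239080+13716·133195088449) = (68745981000924305,3653807666346684)

258065 13716
133195088449 7079239080
68745981000924305 3653807666346684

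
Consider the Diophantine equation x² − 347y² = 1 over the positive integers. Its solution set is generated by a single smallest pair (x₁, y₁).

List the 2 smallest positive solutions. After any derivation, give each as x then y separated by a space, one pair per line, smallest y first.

641602 34443
823306252807 44197395372

√347 → a₀=18, period (1,1,1,2,4,…,1,1,36); ℓ=14 even so k=13
k=0  a_k=18  p_k/q_k = 18/1
k=1  a_k=1  p_k/q_k = 19/1
k=2  a_k=1  p_k/q_k = 37/2
k=3  a_k=1  p_k/q_k = 56/3
k=4  a_k=2  p_k/q_k = 149/8
k=5  a_k=4  p_k/q_k = 652/35
…
k=7  a_k=17  p_k/q_k = 14269/766
k=8  a_k=1  p_k/q_k = 15070/809
k=9  a_k=4  p_k/q_k = 74549/4002
…
k=11  a_k=1  p_k/q_k = 238717/12815
k=12  a_k=1  p_k/q_k = 402885/21628
k=13  a_k=1  p_k/q_k = 641602/34443
(x₁, y₁) = (641602, 34443);  641602² − 347·34443² = 1 ✓
k=2:  x_2 = 641602·641602+347·34443·34443 = 823306252807,  y_2 = 641602·34443+34443·641602 = 44197395372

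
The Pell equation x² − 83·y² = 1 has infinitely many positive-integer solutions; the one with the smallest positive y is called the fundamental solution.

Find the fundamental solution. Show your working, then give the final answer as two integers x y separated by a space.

82 9

√83 → a₀=9, period (9,18); ℓ=2 even so k=1
step 0: (9, 1)  from 9·(1,0) + (0,1)
step 1: (82, 9)  from 9·(9,1) + (1,0)
fundamental: x₁=82, y₁=9  (since 6724 − 83·81 = 1)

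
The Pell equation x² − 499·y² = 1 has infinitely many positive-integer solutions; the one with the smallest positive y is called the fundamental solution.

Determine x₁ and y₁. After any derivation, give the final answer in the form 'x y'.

4490 201

d=499: √d = [22; 2,1,21,1,2,44] (ℓ=6, even), read p_5/q_5
i=0: a=22 ⇒ p=22, q=1
i=1: a=2 ⇒ p=45, q=2
i=2: a=1 ⇒ p=67, q=3
…
i=4: a=1 ⇒ p=1519, q=68
i=5: a=2 ⇒ p=4490, q=201
→ (4490, 201).  Check: 4490²=20160100, 499·201²=20160099, difference 1.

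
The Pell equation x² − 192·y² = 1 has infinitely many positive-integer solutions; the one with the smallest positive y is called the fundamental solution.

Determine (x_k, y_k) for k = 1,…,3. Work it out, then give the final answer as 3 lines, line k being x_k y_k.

√192 = [13; 1,5,1,26, …], period ℓ=4 (even) → k=3
k=0  a_k=13  p_k/q_k = 13/1
…
k=2  a_k=5  p_k/q_k = 83/6
k=3  a_k=1  p_k/q_k = 97/7
(x₁, y₁) = (97, 7);  97² − 192·7² = 1 ✓
(x_2, y_2) = (97·97 + 192·7·7, 97·7 + 7·97) = (18817, 1358)
(x_3, y_3) = (97·18817 + 192·7·1358, 97·1358 + 7·18817) = (3650401, 263445)

97 7
18817 1358
3650401 263445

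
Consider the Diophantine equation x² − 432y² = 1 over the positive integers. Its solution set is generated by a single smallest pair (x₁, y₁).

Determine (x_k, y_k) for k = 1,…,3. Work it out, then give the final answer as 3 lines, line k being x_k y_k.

√432 = [20; 1,3,1,1,1,3,1,40, …], period ℓ=8 (even) → k=7
a_0=20:  p_0=20·1+0=20,  q_0=20·0+1=1
a_1=1:  p_1=1·20+1=21,  q_1=1·1+0=1
a_2=3:  p_2=3·21+20=83,  q_2=3·1+1=4
a_3=1:  p_3=1·83+21=104,  q_3=1·4+1=5
a_4=1:  p_4=1·104+83=187,  q_4=1·5+4=9
a_5=1:  p_5=1·187+104=291,  q_5=1·9+5=14
a_6=3:  p_6=3·291+187=1060,  q_6=3·14+9=51
a_7=1:  p_7=1·1060+291=1351,  q_7=1·51+14=65
→ (1351, 65).  Check: 1351²=1825201, 432·65²=1825200, difference 1.
k=2:  x_2 = 1351·1351+432·65·65 = 3650401,  y_2 = 1351·65+65·1351 = 175630
k=3:  x_3 = 1351·3650401+432·65·175630 = 9863382151,  y_3 = 1351·175630+65·3650401 = 474552195

1351 65
3650401 175630
9863382151 474552195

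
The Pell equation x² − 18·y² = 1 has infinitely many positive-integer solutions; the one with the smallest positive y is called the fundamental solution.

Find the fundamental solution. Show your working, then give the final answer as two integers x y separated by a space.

17 4

√18 → a₀=4, period (4,8); ℓ=2 even so k=1
k=0  a_k=4  p_k/q_k = 4/1
k=1  a_k=4  p_k/q_k = 17/4
(x₁, y₁) = (17, 4);  17² − 18·4² = 1 ✓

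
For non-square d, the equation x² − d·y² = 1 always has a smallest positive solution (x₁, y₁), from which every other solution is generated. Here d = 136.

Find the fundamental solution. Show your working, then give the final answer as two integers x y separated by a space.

35 3

d=136: √d = [11; 1,1,1,22] (ℓ=4, even), read p_3/q_3
i=0: a=11 ⇒ p=11, q=1
…
i=2: a=1 ⇒ p=23, q=2
i=3: a=1 ⇒ p=35, q=3
(x₁, y₁) = (35, 3);  35² − 136·3² = 1 ✓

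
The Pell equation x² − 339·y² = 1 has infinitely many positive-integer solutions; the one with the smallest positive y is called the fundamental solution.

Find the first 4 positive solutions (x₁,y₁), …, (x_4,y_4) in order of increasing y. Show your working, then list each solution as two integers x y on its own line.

97970 5321
19196241799 1042596740
3761311617998090 204286405230279
736991398411349512801 40027878239778270520

√339 → a₀=18, period (2,2,2,1,17,1,2,2,2,36); ℓ=10 even so k=9
k=0  a_k=18  p_k/q_k = 18/1
k=1  a_k=2  p_k/q_k = 37/2
k=2  a_k=2  p_k/q_k = 92/5
k=3  a_k=2  p_k/q_k = 221/12
…
k=5  a_k=17  p_k/q_k = 5542/301
k=6  a_k=1  p_k/q_k = 5855/318
k=7  a_k=2  p_k/q_k = 17252/937
k=8  a_k=2  p_k/q_k = 40359/2192
k=9  a_k=2  p_k/q_k = 97970/5321
fundamental: x₁=97970, y₁=5321  (since 9598120900 − 339·28313041 = 1)
(x_2, y_2) = (97970·97970 + 339·5321·5321, 97970·5321 + 5321·97970) = (19196241799, 1042596740)
(x_3, y_3) = (97970·19196241799 + 339·5321·1042596740, 97970·1042596740 + 5321·19196241799) = (3761311617998090, 204286405230279)
(x_4, y_4) = (97970·3761311617998090 + 339·5321·204286405230279, 97970·204286405230279 + 5321·3761311617998090) = (736991398411349512801, 40027878239778270520)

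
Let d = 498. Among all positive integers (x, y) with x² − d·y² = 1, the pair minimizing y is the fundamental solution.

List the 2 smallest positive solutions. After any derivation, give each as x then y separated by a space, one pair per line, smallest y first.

179777 8056
64639539457 2896567024

d=498: √d = [22; 3,6,22,6,3,44] (ℓ=6, even), read p_5/q_5
i=0: a=22 ⇒ p=22, q=1
i=1: a=3 ⇒ p=67, q=3
i=2: a=6 ⇒ p=424, q=19
i=3: a=22 ⇒ p=9395, q=421
i=4: a=6 ⇒ p=56794, q=2545
i=5: a=3 ⇒ p=179777, q=8056
→ (179777, 8056).  Check: 179777²=32319769729, 498·8056²=32319769728, difference 1.
k=2:  x_2 = 179777·179777+498·8056·8056 = 64639539457,  y_2 = 179777·8056+8056·179777 = 2896567024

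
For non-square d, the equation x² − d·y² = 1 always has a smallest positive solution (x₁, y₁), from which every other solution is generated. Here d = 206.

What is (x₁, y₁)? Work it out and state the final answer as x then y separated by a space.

d=206: √d = [14; 2,1,5,14,5,1,2,28] (ℓ=8, even), read p_7/q_7
k=0  a_k=14  p_k/q_k = 14/1
…
k=3  a_k=5  p_k/q_k = 244/17
…
k=6  a_k=1  p_k/q_k = 20998/1463
k=7  a_k=2  p_k/q_k = 59535/4148
(x₁, y₁) = (59535, 4148);  59535² − 206·4148² = 1 ✓

59535 4148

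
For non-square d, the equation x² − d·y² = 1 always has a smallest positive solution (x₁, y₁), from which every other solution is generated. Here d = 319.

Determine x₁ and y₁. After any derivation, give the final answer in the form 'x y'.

12901780 722361

d=319: √d = [17; 1,6,5,1,4,…,6,1,34] (ℓ=14, even), read p_13/q_13
a_0=17:  p_0=17·1+0=17,  q_0=17·0+1=1
a_1=1:  p_1=1·17+1=18,  q_1=1·1+0=1
a_2=6:  p_2=6·18+17=125,  q_2=6·1+1=7
a_3=5:  p_3=5·125+18=643,  q_3=5·7+1=36
a_4=1:  p_4=1·643+125=768,  q_4=1·36+7=43
…
a_6=3:  p_6=3·3715+768=11913,  q_6=3·208+43=667
a_7=1:  p_7=1·11913+3715=15628,  q_7=1·667+208=875
…
a_10=1:  p_10=1·250816+58797=309613,  q_10=1·14043+3292=17335
a_11=5:  p_11=5·309613+250816=1798881,  q_11=5·17335+14043=100718
a_12=6:  p_12=6·1798881+309613=11102899,  q_12=6·100718+17335=621643
a_13=1:  p_13=1·11102899+1798881=12901780,  q_13=1·621643+100718=722361
fundamental: x₁=12901780, y₁=722361  (since 166455927168400 − 319·521805414321 = 1)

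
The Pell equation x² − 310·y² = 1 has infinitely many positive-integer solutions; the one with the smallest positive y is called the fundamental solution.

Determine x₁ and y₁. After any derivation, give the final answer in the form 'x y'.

848719 48204

[17; 1,1,1,1,5,…,1,1,34] for √310; ℓ=16 ⇒ convergent index 15
k=0  a_k=17  p_k/q_k = 17/1
…
k=2  a_k=1  p_k/q_k = 35/2
…
k=4  a_k=1  p_k/q_k = 88/5
k=5  a_k=5  p_k/q_k = 493/28
…
k=7  a_k=1  p_k/q_k = 2060/117
k=8  a_k=2  p_k/q_k = 5687/323
k=9  a_k=1  p_k/q_k = 7747/440
k=10  a_k=3  p_k/q_k = 28928/1643
k=11  a_k=5  p_k/q_k = 152387/8655
k=12  a_k=1  p_k/q_k = 181315/10298
k=13  a_k=1  p_k/q_k = 333702/18953
k=14  a_k=1  p_k/q_k = 515017/29251
k=15  a_k=1  p_k/q_k = 848719/48204
(x₁, y₁) = (848719, 48204);  848719² − 310·48204² = 1 ✓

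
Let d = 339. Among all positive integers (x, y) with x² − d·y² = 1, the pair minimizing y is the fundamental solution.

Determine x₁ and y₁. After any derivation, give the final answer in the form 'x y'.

√339 → a₀=18, period (2,2,2,1,17,1,2,2,2,36); ℓ=10 even so k=9
k=0  a_k=18  p_k/q_k = 18/1
…
k=3  a_k=2  p_k/q_k = 221/12
k=4  a_k=1  p_k/q_k = 313/17
k=5  a_k=17  p_k/q_k = 5542/301
k=6  a_k=1  p_k/q_k = 5855/318
…
k=8  a_k=2  p_k/q_k = 40359/2192
k=9  a_k=2  p_k/q_k = 97970/5321
(x₁, y₁) = (97970, 5321);  97970² − 339·5321² = 1 ✓

97970 5321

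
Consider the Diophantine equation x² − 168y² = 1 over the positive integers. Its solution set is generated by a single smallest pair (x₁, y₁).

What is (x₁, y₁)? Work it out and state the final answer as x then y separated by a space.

13 1

[12; 1,24] for √168; ℓ=2 ⇒ convergent index 1
k=0  a_k=12  p_k/q_k = 12/1
k=1  a_k=1  p_k/q_k = 13/1
(x₁, y₁) = (13, 1);  13² − 168·1² = 1 ✓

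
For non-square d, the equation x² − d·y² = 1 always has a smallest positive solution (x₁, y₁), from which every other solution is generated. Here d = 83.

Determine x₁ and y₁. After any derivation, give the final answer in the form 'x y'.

√83 → a₀=9, period (9,18); ℓ=2 even so k=1
k=0  a_k=9  p_k/q_k = 9/1
k=1  a_k=9  p_k/q_k = 82/9
fundamental: x₁=82, y₁=9  (since 6724 − 83·81 = 1)

82 9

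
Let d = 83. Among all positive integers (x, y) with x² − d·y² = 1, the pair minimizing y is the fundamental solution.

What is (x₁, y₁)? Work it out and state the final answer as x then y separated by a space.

√83 = [9; 9,18, …], period ℓ=2 (even) → k=1
a_0=9:  p_0=9·1+0=9,  q_0=9·0+1=1
a_1=9:  p_1=9·9+1=82,  q_1=9·1+0=9
→ (82, 9).  Check: 82²=6724, 83·9²=6723, difference 1.

82 9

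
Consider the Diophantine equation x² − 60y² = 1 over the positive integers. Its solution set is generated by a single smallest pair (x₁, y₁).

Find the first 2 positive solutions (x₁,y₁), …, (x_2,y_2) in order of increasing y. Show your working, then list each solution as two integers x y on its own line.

31 4
1921 248

√60 → a₀=7, period (1,2,1,14); ℓ=4 even so k=3
k=0  a_k=7  p_k/q_k = 7/1
k=1  a_k=1  p_k/q_k = 8/1
k=2  a_k=2  p_k/q_k = 23/3
k=3  a_k=1  p_k/q_k = 31/4
→ (31, 4).  Check: 31²=961, 60·4²=960, difference 1.
(31+4√60)^2 = 1921 + 248√60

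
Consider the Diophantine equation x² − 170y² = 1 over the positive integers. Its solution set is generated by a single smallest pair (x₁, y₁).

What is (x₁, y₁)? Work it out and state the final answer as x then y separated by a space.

339 26

√170 = [13; 26, …], period ℓ=1 (odd) → k=1
step 0: (13, 1)  from 13·(1,0) + (0,1)
step 1: (339, 26)  from 26·(13,1) + (1,0)
→ (339, 26).  Check: 339²=114921, 170·26²=114920, difference 1.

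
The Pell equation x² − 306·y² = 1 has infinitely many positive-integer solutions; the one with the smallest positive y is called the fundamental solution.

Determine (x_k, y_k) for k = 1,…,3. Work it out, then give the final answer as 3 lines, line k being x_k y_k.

√306 = [17; 2,34, …], period ℓ=2 (even) → k=1
k=0  a_k=17  p_k/q_k = 17/1
k=1  a_k=2  p_k/q_k = 35/2
→ (35, 2).  Check: 35²=1225, 306·2²=1224, difference 1.
(35+2√306)^2 = 2449 + 140√306
(35+2√306)^3 = 171395 + 9798√306

35 2
2449 140
171395 9798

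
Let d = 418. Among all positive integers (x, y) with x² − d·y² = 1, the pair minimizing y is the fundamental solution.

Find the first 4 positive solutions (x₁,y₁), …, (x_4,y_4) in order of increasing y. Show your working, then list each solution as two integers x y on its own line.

[20; 2,4,20,4,2,40] for √418; ℓ=6 ⇒ convergent index 5
k=0  a_k=20  p_k/q_k = 20/1
k=1  a_k=2  p_k/q_k = 41/2
k=2  a_k=4  p_k/q_k = 184/9
k=3  a_k=20  p_k/q_k = 3721/182
k=4  a_k=4  p_k/q_k = 15068/737
k=5  a_k=2  p_k/q_k = 33857/1656
→ (33857, 1656).  Check: 33857²=1146296449, 418·1656²=1146296448, difference 1.
(33857+1656√418)^2 = 2292592897 + 112134384√418
(33857+1656√418)^3 = 155240635393601 + 7593067676520√418
(33857+1656√418)^4 = 10511964382749705217 + 514156984535740896√418

33857 1656
2292592897 112134384
155240635393601 7593067676520
10511964382749705217 514156984535740896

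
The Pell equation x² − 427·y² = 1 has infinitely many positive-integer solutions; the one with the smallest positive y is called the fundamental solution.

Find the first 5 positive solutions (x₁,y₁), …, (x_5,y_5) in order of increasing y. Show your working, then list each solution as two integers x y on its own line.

√427 → a₀=20, period (1,1,1,40); ℓ=4 even so k=3
step 0: (20, 1)  from 20·(1,0) + (0,1)
step 1: (21, 1)  from 1·(20,1) + (1,0)
step 2: (41, 2)  from 1·(21,1) + (20,1)
step 3: (62, 3)  from 1·(41,2) + (21,1)
fundamental: x₁=62, y₁=3  (since 3844 − 427·9 = 1)
n=2: (62,3)∘(62,3) = (62·62+427·3·3, 62·3+3·62) = (7687,372)
n=3: (7687,372)∘(62,3) = (62·7687+427·3·372, 62·372+3·7687) = (953126,46125)
n=4: (953126,46125)∘(62,3) = (62·953126+427·3·46125, 62·46125+3·953126) = (118179937,5719128)
n=5: (118179937,5719128)∘(62,3) = (62·118179937+427·3·5719128, 62·5719128+3·118179937) = (14653359062,709125747)

62 3
7687 372
953126 46125
118179937 5719128
14653359062 709125747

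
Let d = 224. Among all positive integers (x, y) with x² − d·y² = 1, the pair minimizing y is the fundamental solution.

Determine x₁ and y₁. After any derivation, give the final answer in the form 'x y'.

15 1

[14; 1,28] for √224; ℓ=2 ⇒ convergent index 1
i=0: a=14 ⇒ p=14, q=1
i=1: a=1 ⇒ p=15, q=1
fundamental: x₁=15, y₁=1  (since 225 − 224·1 = 1)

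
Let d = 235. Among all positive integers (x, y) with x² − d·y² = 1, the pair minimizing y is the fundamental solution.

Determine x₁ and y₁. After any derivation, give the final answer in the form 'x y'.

46 3

d=235: √d = [15; 3,30] (ℓ=2, even), read p_1/q_1
k=0  a_k=15  p_k/q_k = 15/1
k=1  a_k=3  p_k/q_k = 46/3
(x₁, y₁) = (46, 3);  46² − 235·3² = 1 ✓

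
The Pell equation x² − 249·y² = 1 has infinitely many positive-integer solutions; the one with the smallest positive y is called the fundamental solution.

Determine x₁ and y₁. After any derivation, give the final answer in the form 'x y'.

√249 = [15; 1,3,1,1,5,…,3,1,30, …], period ℓ=16 (even) → k=15
i=0: a=15 ⇒ p=15, q=1
i=1: a=1 ⇒ p=16, q=1
…
i=5: a=5 ⇒ p=789, q=50
…
i=9: a=3 ⇒ p=113835, q=7214
…
i=14: a=3 ⇒ p=6669699, q=422675
i=15: a=1 ⇒ p=8553815, q=542076
→ (8553815, 542076).  Check: 8553815²=73167751054225, 249·542076²=73167751054224, difference 1.

8553815 542076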